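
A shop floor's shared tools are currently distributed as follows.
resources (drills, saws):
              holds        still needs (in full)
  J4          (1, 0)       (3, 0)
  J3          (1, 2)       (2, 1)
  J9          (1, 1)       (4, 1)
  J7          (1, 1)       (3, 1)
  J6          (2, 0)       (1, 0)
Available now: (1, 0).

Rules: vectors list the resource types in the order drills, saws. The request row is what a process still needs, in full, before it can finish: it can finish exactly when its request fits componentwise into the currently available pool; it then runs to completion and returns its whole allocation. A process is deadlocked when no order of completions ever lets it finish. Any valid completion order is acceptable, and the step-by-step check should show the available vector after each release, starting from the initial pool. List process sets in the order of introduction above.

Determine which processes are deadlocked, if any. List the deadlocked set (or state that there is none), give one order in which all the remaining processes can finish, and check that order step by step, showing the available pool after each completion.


The deadlocked set is J3, J9 and J7.
Key observation: once J6, J4 finish, the pool peaks at (4, 0) — and every remaining process still needs more saws than that.
One completion order for the rest: J6, J4. Check, step by step:
  pool = (1, 0)
  run J6 (needs (1, 0), free (1, 0)); after release of (2, 0) the pool is (3, 0)
  run J4 (needs (3, 0), free (3, 0)); after release of (1, 0) the pool is (4, 0)
None of the blocked processes ever fits:
  J3 still needs (2, 1) but only (4, 0) is free — short on saws
  J9 still needs (4, 1) but only (4, 0) is free — short on saws
  J7 still needs (3, 1) but only (4, 0) is free — short on saws


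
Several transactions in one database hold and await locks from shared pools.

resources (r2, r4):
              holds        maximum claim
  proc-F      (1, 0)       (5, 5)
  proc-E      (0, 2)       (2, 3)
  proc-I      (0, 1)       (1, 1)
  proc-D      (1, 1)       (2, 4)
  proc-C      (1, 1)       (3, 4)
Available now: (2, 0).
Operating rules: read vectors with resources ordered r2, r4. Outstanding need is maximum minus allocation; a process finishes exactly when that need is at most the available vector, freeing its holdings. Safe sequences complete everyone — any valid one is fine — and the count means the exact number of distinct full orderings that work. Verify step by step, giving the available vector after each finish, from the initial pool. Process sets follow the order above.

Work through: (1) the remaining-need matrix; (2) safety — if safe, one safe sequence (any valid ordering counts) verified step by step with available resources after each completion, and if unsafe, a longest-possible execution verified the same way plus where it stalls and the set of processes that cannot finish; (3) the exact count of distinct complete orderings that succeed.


(1) Outstanding need per process (order r2, r4):
  proc-F: (4, 5)
  proc-E: (2, 1)
  proc-I: (1, 0)
  proc-D: (1, 3)
  proc-C: (2, 3)
(2) SAFE, for example via the order proc-I, proc-E, proc-C, proc-D, proc-F.
Key observation: at proc-E the run first touches a limit — (2, 1) against (2, 1), exact on a resource it actually requests.
Check, step by step:
  pool = (2, 0)
  proc-I needs (1, 0) <= (2, 0) -> finishes; pool += (0, 1) = (2, 1)
  proc-E needs (2, 1) <= (2, 1) -> finishes; pool += (0, 2) = (2, 3)
  proc-C needs (2, 3) <= (2, 3) -> finishes; pool += (1, 1) = (3, 4)
  proc-D needs (1, 3) <= (3, 4) -> finishes; pool += (1, 1) = (4, 5)
  proc-F needs (4, 5) <= (4, 5) -> finishes; pool += (1, 0) = (5, 5)
(3) Exactly 2 of the possible complete orderings are safe sequences.


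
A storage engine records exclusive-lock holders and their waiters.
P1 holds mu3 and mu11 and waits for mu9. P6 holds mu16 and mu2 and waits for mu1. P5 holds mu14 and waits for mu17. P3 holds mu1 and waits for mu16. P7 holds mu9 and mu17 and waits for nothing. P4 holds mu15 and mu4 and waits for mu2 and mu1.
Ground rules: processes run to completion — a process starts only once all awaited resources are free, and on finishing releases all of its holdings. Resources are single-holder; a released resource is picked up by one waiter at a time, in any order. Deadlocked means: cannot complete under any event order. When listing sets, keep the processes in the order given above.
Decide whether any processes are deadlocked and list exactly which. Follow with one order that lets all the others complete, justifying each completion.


The deadlocked set is P6, P3 and P4.
Key observation: the knot is the closed ring of waits P6 -> P3 -> P6; P4 waits into the deadlock from upstream.
One completion order for the rest: P7, P1, P5.
Step-by-step check:
  P7 waits on nothing -> runs at once and releases mu9 and mu17
  P1: everything it awaited (mu9) is free; runs, freeing mu3 and mu11
  P5: everything it awaited (mu17) is free; runs, freeing mu14


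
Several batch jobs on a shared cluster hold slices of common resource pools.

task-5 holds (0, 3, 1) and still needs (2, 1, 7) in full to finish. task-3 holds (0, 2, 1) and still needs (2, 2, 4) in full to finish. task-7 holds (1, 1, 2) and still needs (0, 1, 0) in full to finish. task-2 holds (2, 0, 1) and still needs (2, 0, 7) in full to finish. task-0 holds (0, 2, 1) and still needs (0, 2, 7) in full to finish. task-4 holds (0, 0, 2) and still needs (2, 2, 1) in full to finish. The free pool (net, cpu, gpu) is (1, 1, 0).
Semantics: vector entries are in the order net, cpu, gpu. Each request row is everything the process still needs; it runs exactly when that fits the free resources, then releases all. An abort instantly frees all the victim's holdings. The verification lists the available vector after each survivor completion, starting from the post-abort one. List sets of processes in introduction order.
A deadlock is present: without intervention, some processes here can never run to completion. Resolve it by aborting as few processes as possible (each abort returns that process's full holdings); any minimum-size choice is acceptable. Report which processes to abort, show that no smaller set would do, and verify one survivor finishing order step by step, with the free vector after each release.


The answer: abort task-5 and task-0.
Key observation: task-2 could never have finished before the abort; with (0, 5, 2) returned by task-5 and task-0, it fits at step 4.
No one abort is enough; case by case: task-5 alone leaves task-2 blocked (short on gpu); task-3 alone leaves task-5 blocked (short on gpu); task-7 alone leaves task-5 blocked (short on gpu); task-2 alone leaves task-5 blocked (short on gpu); task-0 alone leaves task-5 blocked (short on gpu); task-4 alone leaves task-5 blocked (short on gpu).
Survivors finish in the order: task-7, task-3, task-4, task-2. Step-by-step check (pool after the aborts first):
  pool = (1, 6, 2)
  task-7 needs (0, 1, 0) <= (1, 6, 2) -> finishes; pool += (1, 1, 2) = (2, 7, 4)
  task-3 needs (2, 2, 4) <= (2, 7, 4) -> finishes; pool += (0, 2, 1) = (2, 9, 5)
  task-4 needs (2, 2, 1) <= (2, 9, 5) -> finishes; pool += (0, 0, 2) = (2, 9, 7)
  task-2 needs (2, 0, 7) <= (2, 9, 7) -> finishes; pool += (2, 0, 1) = (4, 9, 8)


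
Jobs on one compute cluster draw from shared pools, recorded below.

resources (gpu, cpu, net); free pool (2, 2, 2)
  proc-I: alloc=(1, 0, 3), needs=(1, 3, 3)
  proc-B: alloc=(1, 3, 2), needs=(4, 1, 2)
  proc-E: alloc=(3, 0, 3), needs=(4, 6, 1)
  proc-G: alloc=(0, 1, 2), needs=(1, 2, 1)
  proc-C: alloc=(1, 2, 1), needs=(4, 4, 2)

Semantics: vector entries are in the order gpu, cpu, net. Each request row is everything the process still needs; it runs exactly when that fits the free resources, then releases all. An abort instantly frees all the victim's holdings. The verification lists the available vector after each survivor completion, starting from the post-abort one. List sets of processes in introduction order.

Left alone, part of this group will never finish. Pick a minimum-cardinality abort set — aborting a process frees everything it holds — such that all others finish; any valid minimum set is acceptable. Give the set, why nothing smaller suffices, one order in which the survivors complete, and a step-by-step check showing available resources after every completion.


The answer: abort proc-B.
Key observation: the deadlocked proc-C becomes finishable only because proc-B released (1, 3, 2); it completes at step 3 below.
No smaller set exists: with zero aborts the deadlock remains.
Survivors finish in the order: proc-G, proc-I, proc-C, proc-E. Verifying each step (pool after the aborts first):
  pool = (3, 5, 4)
  proc-G needs (1, 2, 1) <= (3, 5, 4) -> finishes; pool += (0, 1, 2) = (3, 6, 6)
  proc-I needs (1, 3, 3) <= (3, 6, 6) -> finishes; pool += (1, 0, 3) = (4, 6, 9)
  proc-C needs (4, 4, 2) <= (4, 6, 9) -> finishes; pool += (1, 2, 1) = (5, 8, 10)
  proc-E needs (4, 6, 1) <= (5, 8, 10) -> finishes; pool += (3, 0, 3) = (8, 8, 13)


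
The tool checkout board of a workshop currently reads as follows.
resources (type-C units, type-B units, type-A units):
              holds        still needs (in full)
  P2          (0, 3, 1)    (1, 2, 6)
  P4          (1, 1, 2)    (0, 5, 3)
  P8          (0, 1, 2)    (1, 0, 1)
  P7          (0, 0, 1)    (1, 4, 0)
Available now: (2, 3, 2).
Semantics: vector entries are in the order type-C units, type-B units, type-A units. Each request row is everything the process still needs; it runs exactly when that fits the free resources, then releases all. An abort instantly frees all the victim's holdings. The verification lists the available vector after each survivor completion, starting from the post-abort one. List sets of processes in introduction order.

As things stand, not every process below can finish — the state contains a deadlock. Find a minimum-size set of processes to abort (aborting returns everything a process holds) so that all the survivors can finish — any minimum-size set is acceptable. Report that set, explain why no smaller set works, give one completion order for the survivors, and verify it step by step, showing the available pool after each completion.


Abort P4.
Key observation: aborting P4 returns (1, 1, 2), and P2 — hopeless before — runs at step 3 with the returned capacity in the pool.
No smaller set exists: with zero aborts the deadlock remains.
Survivors finish in the order: P7, P8, P2. Walking it through (pool after the aborts first):
  pool = (3, 4, 4)
  P7: need (1, 4, 0) fits (3, 4, 4); releases (0, 0, 1), pool now (3, 4, 5)
  P8: need (1, 0, 1) fits (3, 4, 5); releases (0, 1, 2), pool now (3, 5, 7)
  P2: need (1, 2, 6) fits (3, 5, 7); releases (0, 3, 1), pool now (3, 8, 8)


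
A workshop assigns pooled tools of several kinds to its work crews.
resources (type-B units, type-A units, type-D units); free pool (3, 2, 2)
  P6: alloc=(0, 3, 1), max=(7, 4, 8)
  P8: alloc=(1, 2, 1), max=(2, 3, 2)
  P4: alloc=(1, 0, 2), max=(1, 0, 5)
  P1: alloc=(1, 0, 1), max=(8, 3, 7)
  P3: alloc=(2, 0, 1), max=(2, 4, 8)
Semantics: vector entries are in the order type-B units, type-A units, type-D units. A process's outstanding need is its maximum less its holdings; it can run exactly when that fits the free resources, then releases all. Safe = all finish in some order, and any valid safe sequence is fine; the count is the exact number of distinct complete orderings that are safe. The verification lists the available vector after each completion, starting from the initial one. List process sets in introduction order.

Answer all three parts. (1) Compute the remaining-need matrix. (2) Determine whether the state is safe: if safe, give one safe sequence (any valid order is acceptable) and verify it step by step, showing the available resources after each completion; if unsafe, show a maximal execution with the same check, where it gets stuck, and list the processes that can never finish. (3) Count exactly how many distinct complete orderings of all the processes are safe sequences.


(1) Outstanding need per process (order type-B units, type-A units, type-D units):
  P6: (7, 1, 7)
  P8: (1, 1, 1)
  P4: (0, 0, 3)
  P1: (7, 3, 6)
  P3: (0, 4, 7)
(2) UNSAFE — no complete ordering exists.
Key observation: type-D units is the bottleneck — with P8, P4 done the pool holds (5, 4, 5), short of every remaining need.
The run P8, P4 cannot be extended any further. Verifying each step:
  pool = (3, 2, 2)
  P8 needs (1, 1, 1) <= (3, 2, 2) -> finishes; pool += (1, 2, 1) = (4, 4, 3)
  P4 needs (0, 0, 3) <= (4, 4, 3) -> finishes; pool += (1, 0, 2) = (5, 4, 5)
  P6 still needs (7, 1, 7) but only (5, 4, 5) is free — short on type-B units and type-D units
  P1 still needs (7, 3, 6) but only (5, 4, 5) is free — short on type-B units and type-D units
  P3 still needs (0, 4, 7) but only (5, 4, 5) is free — short on type-D units
Permanently blocked: P6, P1 and P3.
(3) The exact count: 0 of the possible complete orderings are safe sequences.


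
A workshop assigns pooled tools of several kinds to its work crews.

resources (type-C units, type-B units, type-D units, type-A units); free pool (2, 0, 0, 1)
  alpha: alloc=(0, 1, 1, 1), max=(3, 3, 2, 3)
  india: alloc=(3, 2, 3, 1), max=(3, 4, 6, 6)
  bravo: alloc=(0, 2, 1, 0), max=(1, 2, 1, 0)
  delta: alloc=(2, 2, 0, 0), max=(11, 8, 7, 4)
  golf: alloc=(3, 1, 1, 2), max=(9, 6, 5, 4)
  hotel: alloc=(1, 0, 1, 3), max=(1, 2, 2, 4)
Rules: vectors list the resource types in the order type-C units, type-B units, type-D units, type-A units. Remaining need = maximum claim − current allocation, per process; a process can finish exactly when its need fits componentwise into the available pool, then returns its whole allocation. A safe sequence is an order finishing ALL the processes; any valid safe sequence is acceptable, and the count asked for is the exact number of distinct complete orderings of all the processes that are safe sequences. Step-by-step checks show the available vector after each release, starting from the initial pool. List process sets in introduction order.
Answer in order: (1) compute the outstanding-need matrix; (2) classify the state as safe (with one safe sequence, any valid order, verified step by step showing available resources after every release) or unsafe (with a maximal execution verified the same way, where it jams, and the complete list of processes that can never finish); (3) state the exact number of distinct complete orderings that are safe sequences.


(1) Remaining need (order type-C units, type-B units, type-D units, type-A units):
  alpha: (3, 2, 1, 2)
  india: (0, 2, 3, 5)
  bravo: (1, 0, 0, 0)
  delta: (9, 6, 7, 4)
  golf: (6, 5, 4, 2)
  hotel: (0, 2, 1, 1)
(2) The state is SAFE; one workable sequence: bravo, hotel, alpha, india, golf, delta.
Key observation: the order's first zero-slack moment is hotel ((0, 2, 1, 1) needed, (2, 2, 1, 1) free — a requested resource with nothing to spare).
Check, step by step:
  pool = (2, 0, 0, 1)
  run bravo (needs (1, 0, 0, 0), free (2, 0, 0, 1)); after release of (0, 2, 1, 0) the pool is (2, 2, 1, 1)
  run hotel (needs (0, 2, 1, 1), free (2, 2, 1, 1)); after release of (1, 0, 1, 3) the pool is (3, 2, 2, 4)
  run alpha (needs (3, 2, 1, 2), free (3, 2, 2, 4)); after release of (0, 1, 1, 1) the pool is (3, 3, 3, 5)
  run india (needs (0, 2, 3, 5), free (3, 3, 3, 5)); after release of (3, 2, 3, 1) the pool is (6, 5, 6, 6)
  run golf (needs (6, 5, 4, 2), free (6, 5, 6, 6)); after release of (3, 1, 1, 2) the pool is (9, 6, 7, 8)
  run delta (needs (9, 6, 7, 4), free (9, 6, 7, 8)); after release of (2, 2, 0, 0) the pool is (11, 8, 7, 8)
(3) Precisely 1 of the possible complete orderings is a safe sequence.


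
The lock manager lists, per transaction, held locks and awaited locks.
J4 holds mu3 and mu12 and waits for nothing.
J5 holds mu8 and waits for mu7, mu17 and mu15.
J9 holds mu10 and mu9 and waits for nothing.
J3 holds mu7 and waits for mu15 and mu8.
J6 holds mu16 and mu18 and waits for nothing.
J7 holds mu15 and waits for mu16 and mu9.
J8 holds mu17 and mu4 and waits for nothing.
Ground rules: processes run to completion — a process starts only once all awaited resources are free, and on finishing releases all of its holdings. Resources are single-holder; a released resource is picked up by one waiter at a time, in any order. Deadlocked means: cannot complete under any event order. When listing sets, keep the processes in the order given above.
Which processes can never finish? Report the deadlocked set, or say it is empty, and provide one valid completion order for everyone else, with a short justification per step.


The deadlocked set is J5 and J3.
Key observation: the wait chain closes on itself along J5 -> J3 -> J5; no other process is dragged down with it.
The rest can finish in the order J4, J6, J8, J9, J7.
Walking it through:
  J4 waits on nothing -> runs at once and releases mu3 and mu12
  J6 waits on nothing -> runs at once and releases mu16 and mu18
  J8 waits on nothing -> runs at once and releases mu17 and mu4
  J9 waits on nothing -> runs at once and releases mu10 and mu9
  J7 waits on mu16 and mu9 — all released -> runs and releases mu15


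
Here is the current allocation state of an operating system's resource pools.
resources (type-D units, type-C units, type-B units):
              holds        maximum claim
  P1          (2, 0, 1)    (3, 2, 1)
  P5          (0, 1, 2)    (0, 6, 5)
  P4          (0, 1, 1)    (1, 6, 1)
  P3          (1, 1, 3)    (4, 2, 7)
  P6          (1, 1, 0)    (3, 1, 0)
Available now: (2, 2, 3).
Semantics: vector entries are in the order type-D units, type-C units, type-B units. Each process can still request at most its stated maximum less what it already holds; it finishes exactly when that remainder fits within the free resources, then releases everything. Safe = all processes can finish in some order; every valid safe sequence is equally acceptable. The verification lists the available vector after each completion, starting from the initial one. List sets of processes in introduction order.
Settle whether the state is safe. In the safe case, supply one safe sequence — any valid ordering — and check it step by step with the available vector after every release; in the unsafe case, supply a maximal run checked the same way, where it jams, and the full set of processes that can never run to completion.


The state is UNSAFE.
Key observation: the pool after P6, P1, P3 is (6, 4, 7); every surviving request exceeds it in type-C units, so progress ends there.
The run P6, P1, P3 cannot be extended any further. Step-by-step check:
  pool = (2, 2, 3)
  run P6 (needs (2, 0, 0), free (2, 2, 3)); after release of (1, 1, 0) the pool is (3, 3, 3)
  run P1 (needs (1, 2, 0), free (3, 3, 3)); after release of (2, 0, 1) the pool is (5, 3, 4)
  run P3 (needs (3, 1, 4), free (5, 3, 4)); after release of (1, 1, 3) the pool is (6, 4, 7)
  P5 still needs (0, 5, 3) but only (6, 4, 7) is free — short on type-C units
  P4 still needs (1, 5, 0) but only (6, 4, 7) is free — short on type-C units
Processes that can never finish: P5 and P4.


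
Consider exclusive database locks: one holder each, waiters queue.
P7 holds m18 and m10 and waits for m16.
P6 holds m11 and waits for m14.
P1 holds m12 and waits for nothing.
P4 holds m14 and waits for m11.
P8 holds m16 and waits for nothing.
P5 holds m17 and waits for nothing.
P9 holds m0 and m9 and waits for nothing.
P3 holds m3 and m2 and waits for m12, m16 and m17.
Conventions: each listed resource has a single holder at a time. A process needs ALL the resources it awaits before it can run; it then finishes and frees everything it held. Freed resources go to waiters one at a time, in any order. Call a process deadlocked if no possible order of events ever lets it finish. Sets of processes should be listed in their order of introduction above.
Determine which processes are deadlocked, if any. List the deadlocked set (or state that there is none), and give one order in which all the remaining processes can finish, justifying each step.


The deadlocked set is P6 and P4.
Key observation: the cycle P6 -> P4 -> P6 can never break — each member waits on the next; no other process is dragged down with it.
One completion order for the rest: P1, P8, P5, P9, P7, P3.
Check, step by step:
  run P1 (it waits on nothing); releases m12
  run P8 (it waits on nothing); releases m16
  run P5 (it waits on nothing); releases m17
  run P9 (it waits on nothing); releases m0 and m9
  run P7 (all its waits — m16 — are resolved); releases m18 and m10
  run P3 (all its waits — m12, m16 and m17 — are resolved); releases m3 and m2


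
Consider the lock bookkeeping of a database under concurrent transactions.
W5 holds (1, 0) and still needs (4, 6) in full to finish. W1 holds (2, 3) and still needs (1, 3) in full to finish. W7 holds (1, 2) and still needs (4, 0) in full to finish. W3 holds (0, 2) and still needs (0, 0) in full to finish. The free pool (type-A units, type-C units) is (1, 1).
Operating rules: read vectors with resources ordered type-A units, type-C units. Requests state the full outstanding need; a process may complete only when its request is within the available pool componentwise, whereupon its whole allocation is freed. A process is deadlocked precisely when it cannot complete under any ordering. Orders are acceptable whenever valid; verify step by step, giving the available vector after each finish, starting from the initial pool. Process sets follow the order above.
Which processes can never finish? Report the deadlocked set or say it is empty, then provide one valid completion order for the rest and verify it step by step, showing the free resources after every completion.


The deadlocked set is W5 and W7.
Key observation: even finishing W3, W1 leaves just (3, 6) free — too little type-A units for any of the remaining processes.
The rest can finish in the order W3, W1. Step-by-step check:
  pool = (1, 1)
  W3: need (0, 0) fits (1, 1); releases (0, 2), pool now (1, 3)
  W1: need (1, 3) fits (1, 3); releases (2, 3), pool now (3, 6)
The stuck group stays short no matter what:
  blocked: W5 wants (4, 6), pool (3, 6) — not enough type-A units
  blocked: W7 wants (4, 0), pool (3, 6) — not enough type-A units


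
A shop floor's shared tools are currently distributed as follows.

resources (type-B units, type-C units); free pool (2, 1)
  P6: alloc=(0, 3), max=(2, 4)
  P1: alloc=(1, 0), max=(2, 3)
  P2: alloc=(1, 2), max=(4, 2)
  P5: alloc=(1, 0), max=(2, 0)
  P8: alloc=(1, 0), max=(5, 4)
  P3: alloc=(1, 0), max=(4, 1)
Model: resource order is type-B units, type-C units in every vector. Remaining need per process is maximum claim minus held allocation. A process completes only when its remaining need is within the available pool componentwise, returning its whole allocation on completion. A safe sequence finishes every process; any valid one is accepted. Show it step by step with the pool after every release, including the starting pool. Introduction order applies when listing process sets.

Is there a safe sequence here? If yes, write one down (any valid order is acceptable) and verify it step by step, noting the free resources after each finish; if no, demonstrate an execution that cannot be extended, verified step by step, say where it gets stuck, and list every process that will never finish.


SAFE — a valid safe sequence is P5, P3, P6, P8, P1, P2.
Key observation: reading the order forward, P3 is the first process whose need (3, 1) meets the free pool (3, 1) exactly on a resource it requests.
Walking it through:
  pool = (2, 1)
  P5 needs (1, 0) <= (2, 1) -> finishes; pool += (1, 0) = (3, 1)
  P3 needs (3, 1) <= (3, 1) -> finishes; pool += (1, 0) = (4, 1)
  P6 needs (2, 1) <= (4, 1) -> finishes; pool += (0, 3) = (4, 4)
  P8 needs (4, 4) <= (4, 4) -> finishes; pool += (1, 0) = (5, 4)
  P1 needs (1, 3) <= (5, 4) -> finishes; pool += (1, 0) = (6, 4)
  P2 needs (3, 0) <= (6, 4) -> finishes; pool += (1, 2) = (7, 6)


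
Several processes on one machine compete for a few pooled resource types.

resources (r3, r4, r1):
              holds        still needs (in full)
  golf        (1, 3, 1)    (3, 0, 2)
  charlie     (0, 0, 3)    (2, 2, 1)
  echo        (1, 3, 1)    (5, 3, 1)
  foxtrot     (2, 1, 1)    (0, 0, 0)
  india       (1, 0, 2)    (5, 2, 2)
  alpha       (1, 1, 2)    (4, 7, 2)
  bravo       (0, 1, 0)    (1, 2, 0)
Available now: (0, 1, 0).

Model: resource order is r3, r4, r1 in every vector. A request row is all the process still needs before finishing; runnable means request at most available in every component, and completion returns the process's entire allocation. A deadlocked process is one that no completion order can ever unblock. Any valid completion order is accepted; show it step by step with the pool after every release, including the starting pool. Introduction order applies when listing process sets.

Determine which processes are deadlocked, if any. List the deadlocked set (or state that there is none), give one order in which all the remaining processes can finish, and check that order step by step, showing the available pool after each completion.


Deadlocked: golf, echo, india and alpha.
Key observation: r3 is the bottleneck — with foxtrot, charlie, bravo done the pool holds (2, 3, 4), short of every remaining need.
The rest can finish in the order foxtrot, charlie, bravo. Walking it through:
  pool = (0, 1, 0)
  foxtrot needs (0, 0, 0) <= (0, 1, 0) -> finishes; pool += (2, 1, 1) = (2, 2, 1)
  charlie needs (2, 2, 1) <= (2, 2, 1) -> finishes; pool += (0, 0, 3) = (2, 2, 4)
  bravo needs (1, 2, 0) <= (2, 2, 4) -> finishes; pool += (0, 1, 0) = (2, 3, 4)
None of the blocked processes ever fits:
  golf still needs (3, 0, 2) but only (2, 3, 4) is free — short on r3
  echo still needs (5, 3, 1) but only (2, 3, 4) is free — short on r3
  india still needs (5, 2, 2) but only (2, 3, 4) is free — short on r3
  alpha still needs (4, 7, 2) but only (2, 3, 4) is free — short on r3 and r4


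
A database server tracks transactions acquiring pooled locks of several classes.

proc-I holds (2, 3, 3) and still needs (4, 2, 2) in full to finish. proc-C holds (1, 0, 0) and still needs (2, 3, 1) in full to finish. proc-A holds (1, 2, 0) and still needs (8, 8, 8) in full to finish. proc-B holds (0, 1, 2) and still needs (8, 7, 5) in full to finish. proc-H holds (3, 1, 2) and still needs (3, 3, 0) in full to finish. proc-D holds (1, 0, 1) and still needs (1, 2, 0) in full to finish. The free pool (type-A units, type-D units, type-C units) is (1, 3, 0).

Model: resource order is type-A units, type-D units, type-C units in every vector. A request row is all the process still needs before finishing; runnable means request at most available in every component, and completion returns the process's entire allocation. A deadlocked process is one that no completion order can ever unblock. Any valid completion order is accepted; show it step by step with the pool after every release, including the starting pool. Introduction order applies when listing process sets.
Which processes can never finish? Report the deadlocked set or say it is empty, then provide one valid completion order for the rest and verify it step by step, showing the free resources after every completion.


Nothing here is deadlocked.
Key observation: proc-D can run right away; the returned allocation unlocks the remaining processes in turn.
A valid finishing order for the others: proc-D, proc-C, proc-H, proc-I, proc-B, proc-A. Step-by-step check:
  pool = (1, 3, 0)
  run proc-D (needs (1, 2, 0), free (1, 3, 0)); after release of (1, 0, 1) the pool is (2, 3, 1)
  run proc-C (needs (2, 3, 1), free (2, 3, 1)); after release of (1, 0, 0) the pool is (3, 3, 1)
  run proc-H (needs (3, 3, 0), free (3, 3, 1)); after release of (3, 1, 2) the pool is (6, 4, 3)
  run proc-I (needs (4, 2, 2), free (6, 4, 3)); after release of (2, 3, 3) the pool is (8, 7, 6)
  run proc-B (needs (8, 7, 5), free (8, 7, 6)); after release of (0, 1, 2) the pool is (8, 8, 8)
  run proc-A (needs (8, 8, 8), free (8, 8, 8)); after release of (1, 2, 0) the pool is (9, 10, 8)


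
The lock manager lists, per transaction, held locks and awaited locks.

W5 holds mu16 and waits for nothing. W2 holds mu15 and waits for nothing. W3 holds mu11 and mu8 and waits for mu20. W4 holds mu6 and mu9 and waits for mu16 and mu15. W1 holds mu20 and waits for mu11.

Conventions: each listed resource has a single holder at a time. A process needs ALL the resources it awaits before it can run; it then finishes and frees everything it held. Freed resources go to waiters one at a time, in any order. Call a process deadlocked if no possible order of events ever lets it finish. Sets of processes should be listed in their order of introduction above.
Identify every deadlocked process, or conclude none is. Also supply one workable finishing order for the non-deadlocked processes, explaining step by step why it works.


Deadlocked: W3 and W1.
Key observation: along W3 -> W1 -> W3, each member waits on what the next one holds — a deadlock; no other process is dragged down with it.
The rest can finish in the order W2, W5, W4.
Walking it through:
  run W2 (it waits on nothing); releases mu15
  run W5 (it waits on nothing); releases mu16
  run W4 (all its waits — mu16 and mu15 — are resolved); releases mu6 and mu9


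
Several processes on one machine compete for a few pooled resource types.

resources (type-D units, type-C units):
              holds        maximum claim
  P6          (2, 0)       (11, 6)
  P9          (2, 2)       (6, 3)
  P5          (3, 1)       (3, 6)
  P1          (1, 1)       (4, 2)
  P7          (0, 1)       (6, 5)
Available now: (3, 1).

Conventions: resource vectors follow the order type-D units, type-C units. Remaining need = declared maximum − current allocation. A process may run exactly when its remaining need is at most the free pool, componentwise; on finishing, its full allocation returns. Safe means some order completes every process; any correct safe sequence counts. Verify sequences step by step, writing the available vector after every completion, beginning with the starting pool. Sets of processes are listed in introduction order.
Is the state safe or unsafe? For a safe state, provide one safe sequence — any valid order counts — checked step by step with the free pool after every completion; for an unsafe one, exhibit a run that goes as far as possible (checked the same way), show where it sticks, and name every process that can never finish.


SAFE, for example via the order P1, P9, P7, P5, P6.
Key observation: P1 marks the first exact bind of the order: its need (3, 1) fits the free (3, 1) with zero slack on a requested resource.
Step-by-step check:
  pool = (3, 1)
  P1: need (3, 1) fits (3, 1); releases (1, 1), pool now (4, 2)
  P9: need (4, 1) fits (4, 2); releases (2, 2), pool now (6, 4)
  P7: need (6, 4) fits (6, 4); releases (0, 1), pool now (6, 5)
  P5: need (0, 5) fits (6, 5); releases (3, 1), pool now (9, 6)
  P6: need (9, 6) fits (9, 6); releases (2, 0), pool now (11, 6)


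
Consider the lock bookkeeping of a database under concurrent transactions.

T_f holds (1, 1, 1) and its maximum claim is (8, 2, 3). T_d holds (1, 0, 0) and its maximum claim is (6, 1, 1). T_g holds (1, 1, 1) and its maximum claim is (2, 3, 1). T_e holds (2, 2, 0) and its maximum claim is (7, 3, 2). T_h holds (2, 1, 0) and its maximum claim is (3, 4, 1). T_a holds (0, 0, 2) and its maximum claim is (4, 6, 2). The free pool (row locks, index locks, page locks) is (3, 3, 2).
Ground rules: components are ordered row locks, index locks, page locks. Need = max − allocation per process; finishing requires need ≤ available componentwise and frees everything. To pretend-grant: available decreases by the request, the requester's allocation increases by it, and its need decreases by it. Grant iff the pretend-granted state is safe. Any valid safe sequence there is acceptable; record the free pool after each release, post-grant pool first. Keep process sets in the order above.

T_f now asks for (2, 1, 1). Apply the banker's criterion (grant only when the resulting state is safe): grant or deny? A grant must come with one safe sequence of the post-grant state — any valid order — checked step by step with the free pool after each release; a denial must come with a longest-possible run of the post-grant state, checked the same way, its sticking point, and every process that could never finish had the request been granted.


DENY — the pretend-granted state is unsafe.
Key observation: after T_g, T_h the pool peaks at (4, 4, 2), and each blocked process is short somewhere: T_f on row locks; T_d on row locks; T_e on row locks; T_a on index locks.
Pretend the grant happened; the run T_g, T_h goes as far as possible. Verifying each step:
  pool = (1, 2, 1)
  T_g: need (1, 2, 0) fits (1, 2, 1); releases (1, 1, 1), pool now (2, 3, 2)
  T_h: need (1, 3, 1) fits (2, 3, 2); releases (2, 1, 0), pool now (4, 4, 2)
  T_f cannot run: need (5, 0, 1) vs free (4, 4, 2) (insufficient row locks)
  T_d cannot run: need (5, 1, 1) vs free (4, 4, 2) (insufficient row locks)
  T_e cannot run: need (5, 1, 2) vs free (4, 4, 2) (insufficient row locks)
  T_a cannot run: need (4, 6, 0) vs free (4, 4, 2) (insufficient index locks)
Processes that could never finish after the grant: T_f, T_d, T_e and T_a.


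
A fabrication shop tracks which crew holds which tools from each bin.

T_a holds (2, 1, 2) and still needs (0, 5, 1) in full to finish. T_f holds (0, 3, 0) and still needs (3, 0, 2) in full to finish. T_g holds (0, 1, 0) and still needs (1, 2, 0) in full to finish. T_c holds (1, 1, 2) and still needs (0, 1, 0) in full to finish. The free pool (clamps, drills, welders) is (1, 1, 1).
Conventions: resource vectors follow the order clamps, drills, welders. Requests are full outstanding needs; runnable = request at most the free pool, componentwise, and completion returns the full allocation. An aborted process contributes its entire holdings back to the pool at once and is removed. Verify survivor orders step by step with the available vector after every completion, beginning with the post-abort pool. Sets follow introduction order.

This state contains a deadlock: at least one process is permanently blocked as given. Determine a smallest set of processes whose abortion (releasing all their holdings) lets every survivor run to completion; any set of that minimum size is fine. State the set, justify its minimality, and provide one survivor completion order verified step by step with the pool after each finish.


Minimum abort set: T_a.
Key observation: aborting T_a returns (2, 1, 2), and T_f — hopeless before — runs at step 1 with the returned capacity in the pool.
Why nothing smaller works: aborting no one leaves the state deadlocked as given.
The survivors complete as T_f, T_c, T_g. Step-by-step check (starting from the post-abort pool):
  pool = (3, 2, 3)
  T_f: need (3, 0, 2) fits (3, 2, 3); releases (0, 3, 0), pool now (3, 5, 3)
  T_c: need (0, 1, 0) fits (3, 5, 3); releases (1, 1, 2), pool now (4, 6, 5)
  T_g: need (1, 2, 0) fits (4, 6, 5); releases (0, 1, 0), pool now (4, 7, 5)


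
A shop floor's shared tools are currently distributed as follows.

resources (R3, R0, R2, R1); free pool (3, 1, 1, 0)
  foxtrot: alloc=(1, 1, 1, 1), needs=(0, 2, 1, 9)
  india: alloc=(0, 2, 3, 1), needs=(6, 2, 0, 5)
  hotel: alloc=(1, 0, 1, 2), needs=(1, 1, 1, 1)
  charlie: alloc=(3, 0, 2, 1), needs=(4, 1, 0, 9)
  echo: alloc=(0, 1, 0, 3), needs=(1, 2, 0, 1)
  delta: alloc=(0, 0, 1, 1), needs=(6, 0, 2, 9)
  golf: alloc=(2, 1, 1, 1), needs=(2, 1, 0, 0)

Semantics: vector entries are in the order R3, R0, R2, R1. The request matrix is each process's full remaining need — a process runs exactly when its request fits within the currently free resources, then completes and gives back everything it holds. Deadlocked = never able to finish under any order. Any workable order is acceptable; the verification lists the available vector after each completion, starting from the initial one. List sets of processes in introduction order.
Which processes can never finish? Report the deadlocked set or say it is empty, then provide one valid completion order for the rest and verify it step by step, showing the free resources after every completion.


The deadlocked set is foxtrot, charlie and delta.
Key observation: even finishing golf, echo, hotel, india leaves just (6, 5, 6, 7) free — too little R1 for any of the remaining processes.
The rest can finish in the order golf, echo, hotel, india. Walking it through:
  pool = (3, 1, 1, 0)
  golf: need (2, 1, 0, 0) fits (3, 1, 1, 0); releases (2, 1, 1, 1), pool now (5, 2, 2, 1)
  echo: need (1, 2, 0, 1) fits (5, 2, 2, 1); releases (0, 1, 0, 3), pool now (5, 3, 2, 4)
  hotel: need (1, 1, 1, 1) fits (5, 3, 2, 4); releases (1, 0, 1, 2), pool now (6, 3, 3, 6)
  india: need (6, 2, 0, 5) fits (6, 3, 3, 6); releases (0, 2, 3, 1), pool now (6, 5, 6, 7)
None of the blocked processes ever fits:
  blocked: foxtrot wants (0, 2, 1, 9), pool (6, 5, 6, 7) — not enough R1
  blocked: charlie wants (4, 1, 0, 9), pool (6, 5, 6, 7) — not enough R1
  blocked: delta wants (6, 0, 2, 9), pool (6, 5, 6, 7) — not enough R1


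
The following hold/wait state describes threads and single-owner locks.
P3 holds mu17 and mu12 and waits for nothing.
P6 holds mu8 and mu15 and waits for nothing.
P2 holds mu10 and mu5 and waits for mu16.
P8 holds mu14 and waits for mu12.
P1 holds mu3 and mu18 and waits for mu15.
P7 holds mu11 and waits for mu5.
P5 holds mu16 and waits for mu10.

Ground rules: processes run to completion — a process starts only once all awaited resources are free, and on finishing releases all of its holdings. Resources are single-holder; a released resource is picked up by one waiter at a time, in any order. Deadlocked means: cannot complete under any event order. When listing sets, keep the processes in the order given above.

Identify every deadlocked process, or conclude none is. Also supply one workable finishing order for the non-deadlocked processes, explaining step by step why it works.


Deadlocked: P2, P7 and P5.
Key observation: along P2 -> P5 -> P2, each member waits on what the next one holds — a deadlock; P7 waits into the deadlock from upstream.
One completion order for the rest: P3, P8, P6, P1.
Verifying each step:
  run P3 (it waits on nothing); releases mu17 and mu12
  P8 waits on mu12 — all released -> runs and releases mu14
  run P6 (it waits on nothing); releases mu8 and mu15
  P1 waits on mu15 — all released -> runs and releases mu3 and mu18


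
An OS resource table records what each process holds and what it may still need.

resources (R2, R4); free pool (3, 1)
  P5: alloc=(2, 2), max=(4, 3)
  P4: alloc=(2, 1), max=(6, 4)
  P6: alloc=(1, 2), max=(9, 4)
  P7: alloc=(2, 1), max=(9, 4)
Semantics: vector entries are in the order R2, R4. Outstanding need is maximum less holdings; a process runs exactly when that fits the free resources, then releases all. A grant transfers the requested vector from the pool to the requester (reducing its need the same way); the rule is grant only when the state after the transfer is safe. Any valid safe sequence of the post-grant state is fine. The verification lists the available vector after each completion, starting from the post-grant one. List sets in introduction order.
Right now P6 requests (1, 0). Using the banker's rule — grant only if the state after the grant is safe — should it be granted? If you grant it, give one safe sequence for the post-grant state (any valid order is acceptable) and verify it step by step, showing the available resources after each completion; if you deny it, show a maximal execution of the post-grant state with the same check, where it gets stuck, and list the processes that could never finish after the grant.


DENY: after the grant no complete ordering would exist.
Key observation: even finishing P5, P4 leaves just (6, 4) free — too little R2 for any of the remaining processes.
Pretend the grant happened; the run P5, P4 goes as far as possible. Verifying each step:
  pool = (2, 1)
  run P5 (needs (2, 1), free (2, 1)); after release of (2, 2) the pool is (4, 3)
  run P4 (needs (4, 3), free (4, 3)); after release of (2, 1) the pool is (6, 4)
  blocked: P6 wants (7, 2), pool (6, 4) — not enough R2
  blocked: P7 wants (7, 3), pool (6, 4) — not enough R2
Processes that could never finish after the grant: P6 and P7.
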